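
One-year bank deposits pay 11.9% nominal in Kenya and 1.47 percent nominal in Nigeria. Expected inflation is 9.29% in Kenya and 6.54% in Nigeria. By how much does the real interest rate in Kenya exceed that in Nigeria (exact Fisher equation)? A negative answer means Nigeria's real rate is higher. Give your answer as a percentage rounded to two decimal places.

7.15%

Kenya: (1 + 0.1190)/(1 + 0.0929) − 1 = 2.3881%
Nigeria: (1 + 0.0147)/(1 + 0.0654) − 1 = -4.7588%
Differential = 2.3881% − (-4.7588%) = 7.1469% → 7.15%.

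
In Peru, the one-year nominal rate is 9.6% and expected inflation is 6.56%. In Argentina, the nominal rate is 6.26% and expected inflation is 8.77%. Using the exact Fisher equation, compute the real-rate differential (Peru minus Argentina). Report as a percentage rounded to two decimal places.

Peru: (1 + 0.0960)/(1 + 0.0656) − 1 = 2.8529%
Argentina: (1 + 0.0626)/(1 + 0.0877) − 1 = -2.3076%
Differential = 2.8529% − (-2.3076%) = 5.1605% → 5.16%.

5.16%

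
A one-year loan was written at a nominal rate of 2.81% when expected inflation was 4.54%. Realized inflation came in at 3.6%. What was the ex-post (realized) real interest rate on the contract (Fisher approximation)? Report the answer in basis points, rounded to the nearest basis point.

Ex-post: 2.81% − 3.6% = -0.790%
So the realized real rate is -79 basis points.

-79 basis points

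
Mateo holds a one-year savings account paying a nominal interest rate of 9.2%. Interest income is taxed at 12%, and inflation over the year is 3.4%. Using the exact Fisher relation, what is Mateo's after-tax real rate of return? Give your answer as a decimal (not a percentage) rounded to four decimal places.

After-tax nominal return = 9.2% × (1 − 0.12) = 8.0960%.
1 + r = 1.08096 / 1.03400 = 1.045416
After-tax real rate = 1.045416 − 1 → 0.0454.

0.0454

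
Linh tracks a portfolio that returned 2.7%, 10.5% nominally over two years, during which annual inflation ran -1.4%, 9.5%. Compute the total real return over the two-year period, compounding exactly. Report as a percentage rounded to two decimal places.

Compound the nominal returns: 1.0270 × 1.1050 = 1.134835.
Compound inflation: 0.9860 × 1.0950 = 1.079670.
Deflate: 1.134835 / 1.079670 = 1.051094.
Total real return = 1.051094 − 1 → 5.11%.

5.11%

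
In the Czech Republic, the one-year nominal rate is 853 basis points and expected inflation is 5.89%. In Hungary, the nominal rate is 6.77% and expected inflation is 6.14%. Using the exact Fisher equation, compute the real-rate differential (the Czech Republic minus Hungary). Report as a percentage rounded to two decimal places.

1.90%

The Czech Republic: (1 + 0.0853)/(1 + 0.0589) − 1 = 2.4932%
Hungary: (1 + 0.0677)/(1 + 0.0614) − 1 = 0.5936%
Differential = 2.4932% − 0.5936% = 1.8996% → 1.90%.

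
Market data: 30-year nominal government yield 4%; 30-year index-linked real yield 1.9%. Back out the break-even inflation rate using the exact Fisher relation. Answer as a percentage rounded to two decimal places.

(1 + π) = (1 + i)/(1 + r) = 1.04000 / 1.01900 = 1.020608
Break-even inflation = 1.020608 − 1 → 2.06%.

2.06%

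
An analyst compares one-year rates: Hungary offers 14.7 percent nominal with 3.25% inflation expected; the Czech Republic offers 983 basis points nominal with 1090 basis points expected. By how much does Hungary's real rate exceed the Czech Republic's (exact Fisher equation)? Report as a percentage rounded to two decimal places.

12.05%

Hungary: (1 + 0.1470)/(1 + 0.0325) − 1 = 11.0896%
The Czech Republic: (1 + 0.0983)/(1 + 0.1090) − 1 = -0.9648%
Differential = 11.0896% − (-0.9648%) = 12.0544% → 12.05%.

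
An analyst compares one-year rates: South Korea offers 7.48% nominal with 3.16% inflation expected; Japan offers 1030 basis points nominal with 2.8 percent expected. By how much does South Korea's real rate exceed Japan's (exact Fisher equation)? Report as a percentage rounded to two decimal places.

South Korea: (1 + 0.0748)/(1 + 0.0316) − 1 = 4.1877%
Japan: (1 + 0.1030)/(1 + 0.0280) − 1 = 7.2957%
Differential = 4.1877% − 7.2957% = -3.1081% → -3.11%.

-3.11%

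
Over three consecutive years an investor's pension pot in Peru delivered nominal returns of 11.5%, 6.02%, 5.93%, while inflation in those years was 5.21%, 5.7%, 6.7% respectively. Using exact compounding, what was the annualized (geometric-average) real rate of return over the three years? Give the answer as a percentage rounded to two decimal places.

Compound the nominal returns: 1.1150 × 1.0602 × 1.0593 = 1.25222289.
Compound inflation: 1.0521 × 1.0570 × 1.0670 = 1.18657837.
Deflate: 1.25222289 / 1.18657837 = 1.05532254.
Annualized real rate = 1.05532254^(1/3) − 1 = 1.8111% → 1.81%.

1.81%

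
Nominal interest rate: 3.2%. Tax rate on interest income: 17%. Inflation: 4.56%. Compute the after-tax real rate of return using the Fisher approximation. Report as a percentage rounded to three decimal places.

-1.904%

After-tax nominal return = 3.2% × (1 − 0.17) = 2.6560%.
r ≈ 2.6560% − 4.56% → -1.904%.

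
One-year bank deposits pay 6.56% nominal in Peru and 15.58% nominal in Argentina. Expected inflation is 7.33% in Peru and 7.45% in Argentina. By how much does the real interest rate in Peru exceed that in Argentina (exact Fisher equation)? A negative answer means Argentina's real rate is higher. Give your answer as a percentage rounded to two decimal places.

-8.28%

Peru: (1 + 0.0656)/(1 + 0.0733) − 1 = -0.7174%
Argentina: (1 + 0.1558)/(1 + 0.0745) − 1 = 7.5663%
Differential = -0.7174% − 7.5663% = -8.2837% → -8.28%.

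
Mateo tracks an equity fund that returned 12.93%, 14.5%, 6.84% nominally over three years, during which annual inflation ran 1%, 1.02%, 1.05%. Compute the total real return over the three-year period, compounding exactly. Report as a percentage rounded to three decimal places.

Compound the nominal returns: 1.1293 × 1.1450 × 1.0684 = 1.3814930.
Compound inflation: 1.0100 × 1.0102 × 1.0105 = 1.0310152.
Deflate: 1.3814930 / 1.0310152 = 1.3399347.
Total real return = 1.3399347 − 1 → 33.993%.

33.993%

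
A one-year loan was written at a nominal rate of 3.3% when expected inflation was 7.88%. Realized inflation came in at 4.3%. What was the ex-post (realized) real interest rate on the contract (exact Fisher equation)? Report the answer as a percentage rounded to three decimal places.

-0.959%

Ex-post: (1 + 0.0330)/(1 + 0.0430) − 1 = -0.9588%
So the realized real rate is -0.959%.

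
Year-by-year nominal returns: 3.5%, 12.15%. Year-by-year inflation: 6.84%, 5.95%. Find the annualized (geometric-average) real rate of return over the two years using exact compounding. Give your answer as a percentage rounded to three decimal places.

Nominal growth factor = 1.0350 × 1.1215 = 1.16075250
Price-level growth factor = 1.0684 × 1.0595 = 1.13196980
Real growth factor = 1.16075250 / 1.13196980 = 1.02542709
Annualized real rate = 1.02542709^(1/2) − 1 = 1.2634% → 1.263%.

1.263%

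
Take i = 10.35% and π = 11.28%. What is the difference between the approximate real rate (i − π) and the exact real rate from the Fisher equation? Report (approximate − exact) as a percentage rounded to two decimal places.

-0.09%

Approximate: r ≈ 10.350% − 11.280% = -0.9300%
Exact: (1 + 0.1035)/(1 + 0.1128) − 1 = -0.8357%
Error = -0.9300% − (-0.8357%) = -0.0943% → -0.09%.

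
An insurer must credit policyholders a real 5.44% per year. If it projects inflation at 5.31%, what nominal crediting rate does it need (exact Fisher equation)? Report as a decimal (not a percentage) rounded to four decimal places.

(1 + i) = (1 + r)(1 + π) = 1.05440 × 1.05310 = 1.11038864
i = 1.11038864 − 1, so the required nominal rate is 0.1104.

0.1104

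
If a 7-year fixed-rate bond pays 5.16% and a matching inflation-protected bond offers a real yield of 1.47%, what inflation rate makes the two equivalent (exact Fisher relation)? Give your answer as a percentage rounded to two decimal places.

(1 + π) = (1 + i)/(1 + r) = 1.05160 / 1.01470 = 1.036365
Break-even inflation = 1.036365 − 1 → 3.64%.

3.64%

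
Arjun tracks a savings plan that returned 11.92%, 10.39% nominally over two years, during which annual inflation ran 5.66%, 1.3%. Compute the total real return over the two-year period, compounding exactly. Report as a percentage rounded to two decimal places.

Compound the nominal returns: 1.1192 × 1.1039 = 1.235485.
Compound inflation: 1.0566 × 1.0130 = 1.070336.
Deflate: 1.235485 / 1.070336 = 1.154297.
Total real return = 1.154297 − 1 → 15.43%.

15.43%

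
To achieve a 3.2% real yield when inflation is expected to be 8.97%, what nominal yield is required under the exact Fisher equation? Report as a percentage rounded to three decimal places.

(1 + i) = (1 + r)(1 + π) = 1.03200 × 1.08970 = 1.1245704
i = 1.1245704 − 1, so the required nominal rate is 12.457%.

12.457%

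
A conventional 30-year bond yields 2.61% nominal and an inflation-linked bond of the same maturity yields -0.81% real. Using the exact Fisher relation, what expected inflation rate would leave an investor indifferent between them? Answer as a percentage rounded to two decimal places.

(1 + π) = (1 + i)/(1 + r) = 1.02610 / 0.99190 = 1.034479
Break-even inflation = 1.034479 − 1 → 3.45%.

3.45%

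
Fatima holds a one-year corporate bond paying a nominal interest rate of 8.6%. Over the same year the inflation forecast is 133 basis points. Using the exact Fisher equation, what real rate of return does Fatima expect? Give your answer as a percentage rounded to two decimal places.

7.17%

By the Fisher equation, 1 + r = (1 + i)/(1 + π).
1 + r = 1.08600 / 1.01330 = 1.071746
r = 1.071746 − 1 = 7.1746%, i.e. 7.17%.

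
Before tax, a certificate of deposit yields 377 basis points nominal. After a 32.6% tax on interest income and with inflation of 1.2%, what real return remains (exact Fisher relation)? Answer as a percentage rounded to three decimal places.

After-tax nominal return = 3.77% × (1 − 0.326) = 2.54098%.
1 + r = 1.0254098 / 1.01200 = 1.013251
After-tax real rate = 1.013251 − 1 → 1.325%.

1.325%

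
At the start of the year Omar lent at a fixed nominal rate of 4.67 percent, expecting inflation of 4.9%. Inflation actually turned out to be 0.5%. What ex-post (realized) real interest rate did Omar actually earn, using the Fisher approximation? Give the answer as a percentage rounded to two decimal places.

Ex-post: 4.67% − 0.5% = 4.170%
So the realized real rate is 4.17%.

4.17%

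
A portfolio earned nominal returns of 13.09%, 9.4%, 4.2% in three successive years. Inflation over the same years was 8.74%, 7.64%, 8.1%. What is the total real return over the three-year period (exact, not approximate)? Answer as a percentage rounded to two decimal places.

Compound the nominal returns: 1.1309 × 1.0940 × 1.0420 = 1.289167.
Compound inflation: 1.0874 × 1.0764 × 1.0810 = 1.265286.
Deflate: 1.289167 / 1.265286 = 1.018874.
Total real return = 1.018874 − 1 → 1.89%.

1.89%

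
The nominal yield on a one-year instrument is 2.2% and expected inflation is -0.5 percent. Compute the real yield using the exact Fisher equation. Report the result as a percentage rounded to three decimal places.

2.714%

By the Fisher relation, 1 + r = (1 + i)/(1 + π).
1 + r = 1.02200 / 0.99500 = 1.027136
r = 1.027136 − 1 = 2.7136%, i.e. 2.714%.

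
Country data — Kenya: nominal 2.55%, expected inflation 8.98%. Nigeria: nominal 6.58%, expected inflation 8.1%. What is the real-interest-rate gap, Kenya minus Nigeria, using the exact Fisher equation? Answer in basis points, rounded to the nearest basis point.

-449 basis points

Kenya: (1 + 0.0255)/(1 + 0.0898) − 1 = -5.9002%
Nigeria: (1 + 0.0658)/(1 + 0.0810) − 1 = -1.4061%
Differential = -5.9002% − (-1.4061%) = -4.4941% → -449 basis points.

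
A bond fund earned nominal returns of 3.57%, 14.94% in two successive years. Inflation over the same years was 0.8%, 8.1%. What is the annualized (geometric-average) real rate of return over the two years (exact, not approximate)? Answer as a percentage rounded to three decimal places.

Nominal growth factor = 1.0357 × 1.1494 = 1.19043358
Price-level growth factor = 1.0080 × 1.0810 = 1.08964800
Real growth factor = 1.19043358 / 1.08964800 = 1.09249370
Annualized real rate = 1.09249370^(1/2) − 1 = 4.5224% → 4.522%.

4.522%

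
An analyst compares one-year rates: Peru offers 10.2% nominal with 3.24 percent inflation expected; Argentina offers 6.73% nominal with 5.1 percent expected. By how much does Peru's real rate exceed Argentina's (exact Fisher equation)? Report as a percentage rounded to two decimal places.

5.19%

Peru: (1 + 0.1020)/(1 + 0.0324) − 1 = 6.7416%
Argentina: (1 + 0.0673)/(1 + 0.0510) − 1 = 1.5509%
Differential = 6.7416% − 1.5509% = 5.1907% → 5.19%.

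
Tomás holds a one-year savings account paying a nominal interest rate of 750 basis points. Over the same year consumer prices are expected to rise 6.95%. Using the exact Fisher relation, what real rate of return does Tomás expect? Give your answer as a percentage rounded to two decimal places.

By the Fisher relation, 1 + r = (1 + i)/(1 + π).
1 + r = 1.07500 / 1.06950 = 1.005143
r = 1.005143 − 1 = 0.5143%, i.e. 0.51%.

0.51%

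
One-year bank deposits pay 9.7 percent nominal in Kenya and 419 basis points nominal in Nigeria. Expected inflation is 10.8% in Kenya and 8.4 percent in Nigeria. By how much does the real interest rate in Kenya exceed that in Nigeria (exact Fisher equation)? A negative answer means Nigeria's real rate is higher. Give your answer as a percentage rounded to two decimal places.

2.89%

Kenya: (1 + 0.0970)/(1 + 0.1080) − 1 = -0.9928%
Nigeria: (1 + 0.0419)/(1 + 0.0840) − 1 = -3.8838%
Differential = -0.9928% − (-3.8838%) = 2.8910% → 2.89%.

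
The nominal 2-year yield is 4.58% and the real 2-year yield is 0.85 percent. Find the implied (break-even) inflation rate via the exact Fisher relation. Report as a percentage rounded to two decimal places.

(1 + π) = (1 + i)/(1 + r) = 1.04580 / 1.00850 = 1.036986
Break-even inflation = 1.036986 − 1 → 3.70%.

3.70%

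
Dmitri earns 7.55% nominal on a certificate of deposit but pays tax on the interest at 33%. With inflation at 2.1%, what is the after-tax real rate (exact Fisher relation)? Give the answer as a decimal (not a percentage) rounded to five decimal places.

After-tax nominal return = 7.55% × (1 − 0.33) = 5.0585%.
1 + r = 1.050585 / 1.02100 = 1.028976
After-tax real rate = 1.028976 − 1 → 0.02898.

0.02898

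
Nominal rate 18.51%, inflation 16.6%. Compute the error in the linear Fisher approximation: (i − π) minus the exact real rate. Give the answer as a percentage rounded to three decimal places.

Approximate: r ≈ 18.510% − 16.600% = 1.9100%
Exact: (1 + 0.1851)/(1 + 0.1660) − 1 = 1.6381%
Error = 1.9100% − 1.6381% = 0.2719% → 0.272%.

0.272%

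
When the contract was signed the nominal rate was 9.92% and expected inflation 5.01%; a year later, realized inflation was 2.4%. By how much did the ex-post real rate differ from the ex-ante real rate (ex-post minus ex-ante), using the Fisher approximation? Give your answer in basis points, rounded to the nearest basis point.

Ex-ante: 9.92% − 5.01% = 4.910%
Ex-post: 9.92% − 2.4% = 7.520%
Difference (ex-post − ex-ante) = 2.6100% → 261 basis points.

261 basis points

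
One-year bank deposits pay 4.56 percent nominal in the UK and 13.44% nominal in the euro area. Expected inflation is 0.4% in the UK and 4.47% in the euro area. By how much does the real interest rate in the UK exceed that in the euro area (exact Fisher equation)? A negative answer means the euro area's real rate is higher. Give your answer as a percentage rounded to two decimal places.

-4.44%

The UK: (1 + 0.0456)/(1 + 0.0040) − 1 = 4.1434%
The euro area: (1 + 0.1344)/(1 + 0.0447) − 1 = 8.5862%
Differential = 4.1434% − 8.5862% = -4.4428% → -4.44%.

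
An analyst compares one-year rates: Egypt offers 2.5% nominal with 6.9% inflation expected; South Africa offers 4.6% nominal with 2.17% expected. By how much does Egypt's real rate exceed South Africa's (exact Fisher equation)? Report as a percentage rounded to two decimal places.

Egypt: (1 + 0.0250)/(1 + 0.0690) − 1 = -4.1160%
South Africa: (1 + 0.0460)/(1 + 0.0217) − 1 = 2.3784%
Differential = -4.1160% − 2.3784% = -6.4944% → -6.49%.

-6.49%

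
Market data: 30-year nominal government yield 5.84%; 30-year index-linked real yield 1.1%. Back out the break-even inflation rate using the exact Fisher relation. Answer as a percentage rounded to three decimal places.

(1 + π) = (1 + i)/(1 + r) = 1.05840 / 1.01100 = 1.046884
Break-even inflation = 1.046884 − 1 → 4.688%.

4.688%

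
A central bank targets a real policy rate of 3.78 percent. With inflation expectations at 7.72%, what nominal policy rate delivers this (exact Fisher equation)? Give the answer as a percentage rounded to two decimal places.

11.79%

(1 + i) = (1 + r)(1 + π) = 1.03780 × 1.07720 = 1.11791816
i = 1.11791816 − 1, so the required nominal rate is 11.79%.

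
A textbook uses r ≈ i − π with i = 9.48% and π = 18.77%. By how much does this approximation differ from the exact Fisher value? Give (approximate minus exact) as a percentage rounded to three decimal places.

-1.468%

Approximate: r ≈ 9.480% − 18.770% = -9.2900%
Exact: (1 + 0.0948)/(1 + 0.1877) − 1 = -7.8218%
Error = -9.2900% − (-7.8218%) = -1.4682% → -1.468%.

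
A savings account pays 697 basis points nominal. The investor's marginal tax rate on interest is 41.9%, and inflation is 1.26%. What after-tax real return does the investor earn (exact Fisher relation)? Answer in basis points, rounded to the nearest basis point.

275 basis points

After-tax nominal return = 6.97% × (1 − 0.419) = 4.04957%.
1 + r = 1.0404957 / 1.01260 = 1.027549
After-tax real rate = 1.027549 − 1 → 275 basis points.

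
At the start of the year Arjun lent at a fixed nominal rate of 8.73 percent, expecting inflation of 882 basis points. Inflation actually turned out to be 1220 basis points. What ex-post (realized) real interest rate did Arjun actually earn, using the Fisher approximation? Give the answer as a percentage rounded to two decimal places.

-3.47%

Ex-post: 8.73% − 12.2% = -3.470%
So the realized real rate is -3.47%.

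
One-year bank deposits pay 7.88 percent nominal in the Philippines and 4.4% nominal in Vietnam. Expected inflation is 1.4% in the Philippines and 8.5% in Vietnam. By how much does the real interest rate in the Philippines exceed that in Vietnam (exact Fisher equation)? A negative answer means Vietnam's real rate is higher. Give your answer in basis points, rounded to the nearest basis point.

1017 basis points

The Philippines: (1 + 0.0788)/(1 + 0.0140) − 1 = 6.3905%
Vietnam: (1 + 0.0440)/(1 + 0.0850) − 1 = -3.7788%
Differential = 6.3905% − (-3.7788%) = 10.1693% → 1017 basis points.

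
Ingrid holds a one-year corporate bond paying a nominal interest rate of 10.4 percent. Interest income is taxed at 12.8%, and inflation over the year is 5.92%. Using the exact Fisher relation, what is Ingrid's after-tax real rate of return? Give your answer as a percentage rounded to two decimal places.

After-tax nominal return = 10.4% × (1 − 0.128) = 9.0688%.
1 + r = 1.090688 / 1.05920 = 1.029728
After-tax real rate = 1.029728 − 1 → 2.97%.

2.97%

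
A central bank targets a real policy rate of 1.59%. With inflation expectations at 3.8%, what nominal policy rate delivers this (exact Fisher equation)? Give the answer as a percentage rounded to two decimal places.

(1 + i) = (1 + r)(1 + π) = 1.01590 × 1.03800 = 1.0545042
i = 1.0545042 − 1, so the required nominal rate is 5.45%.

5.45%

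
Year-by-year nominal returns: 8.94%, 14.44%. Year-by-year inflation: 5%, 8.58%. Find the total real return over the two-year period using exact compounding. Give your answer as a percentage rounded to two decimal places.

9.35%

Nominal growth factor = 1.0894 × 1.1444 = 1.246709
Price-level growth factor = 1.0500 × 1.0858 = 1.140090
Real growth factor = 1.246709 / 1.140090 = 1.093518
Total real return = 1.093518 − 1 → 9.35%.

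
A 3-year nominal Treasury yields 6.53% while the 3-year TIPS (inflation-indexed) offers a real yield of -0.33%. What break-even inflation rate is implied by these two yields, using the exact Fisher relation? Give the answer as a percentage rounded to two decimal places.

(1 + π) = (1 + i)/(1 + r) = 1.06530 / 0.99670 = 1.068827
Break-even inflation = 1.068827 − 1 → 6.88%.

6.88%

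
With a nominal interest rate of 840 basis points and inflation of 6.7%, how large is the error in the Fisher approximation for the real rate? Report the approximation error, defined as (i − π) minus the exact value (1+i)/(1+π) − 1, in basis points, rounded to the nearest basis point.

Approximate: r ≈ 8.400% − 6.700% = 1.7000%
Exact: (1 + 0.0840)/(1 + 0.0670) − 1 = 1.5933%
Error = 1.7000% − 1.5933% = 0.1067% → 11 basis points.

11 basis points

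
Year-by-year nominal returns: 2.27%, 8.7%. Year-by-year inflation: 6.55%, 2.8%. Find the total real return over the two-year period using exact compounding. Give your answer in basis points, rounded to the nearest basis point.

149 basis points

Nominal growth factor = 1.0227 × 1.0870 = 1.111675
Price-level growth factor = 1.0655 × 1.0280 = 1.095334
Real growth factor = 1.111675 / 1.095334 = 1.014919
Total real return = 1.014919 − 1 → 149 basis points.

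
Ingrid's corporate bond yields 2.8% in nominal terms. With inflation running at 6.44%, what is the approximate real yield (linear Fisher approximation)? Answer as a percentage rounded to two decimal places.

r ≈ i − π = 2.8% − 6.44% = -3.64%.

-3.64%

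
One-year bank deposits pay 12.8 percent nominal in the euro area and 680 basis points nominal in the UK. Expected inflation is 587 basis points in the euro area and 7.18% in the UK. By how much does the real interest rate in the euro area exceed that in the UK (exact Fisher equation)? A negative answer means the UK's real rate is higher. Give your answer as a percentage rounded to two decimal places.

6.90%

The euro area: (1 + 0.1280)/(1 + 0.0587) − 1 = 6.5458%
The UK: (1 + 0.0680)/(1 + 0.0718) − 1 = -0.3545%
Differential = 6.5458% − (-0.3545%) = 6.9003% → 6.90%.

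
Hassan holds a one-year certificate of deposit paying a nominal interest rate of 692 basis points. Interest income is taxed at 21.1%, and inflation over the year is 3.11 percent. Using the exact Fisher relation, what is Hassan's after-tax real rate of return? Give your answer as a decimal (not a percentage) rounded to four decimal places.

After-tax nominal return = 6.92% × (1 − 0.211) = 5.45988%.
1 + r = 1.0545988 / 1.03110 = 1.022790
After-tax real rate = 1.022790 − 1 → 0.0228.

0.0228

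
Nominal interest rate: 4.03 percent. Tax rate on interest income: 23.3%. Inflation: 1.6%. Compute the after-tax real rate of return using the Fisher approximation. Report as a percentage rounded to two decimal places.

1.49%

After-tax nominal return = 4.03% × (1 − 0.233) = 3.09101%.
r ≈ 3.09101% − 1.6% → 1.49%.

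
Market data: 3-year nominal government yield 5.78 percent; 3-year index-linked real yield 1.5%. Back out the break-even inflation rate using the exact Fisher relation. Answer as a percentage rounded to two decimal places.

(1 + π) = (1 + i)/(1 + r) = 1.05780 / 1.01500 = 1.042167
Break-even inflation = 1.042167 − 1 → 4.22%.

4.22%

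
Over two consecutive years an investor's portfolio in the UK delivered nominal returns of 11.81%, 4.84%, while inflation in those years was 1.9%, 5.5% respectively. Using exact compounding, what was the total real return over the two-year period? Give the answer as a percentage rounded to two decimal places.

Compound the nominal returns: 1.1181 × 1.0484 = 1.172216.
Compound inflation: 1.0190 × 1.0550 = 1.075045.
Deflate: 1.172216 / 1.075045 = 1.090388.
Total real return = 1.090388 − 1 → 9.04%.

9.04%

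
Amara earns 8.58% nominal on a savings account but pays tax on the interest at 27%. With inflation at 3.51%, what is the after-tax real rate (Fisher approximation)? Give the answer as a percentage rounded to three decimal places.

After-tax nominal return = 8.58% × (1 − 0.27) = 6.2634%.
r ≈ 6.2634% − 3.51% → 2.753%.

2.753%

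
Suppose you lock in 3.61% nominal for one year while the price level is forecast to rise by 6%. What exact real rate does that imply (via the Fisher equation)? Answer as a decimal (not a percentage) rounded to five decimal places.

-0.02255

1 + r = 1.03610 / 1.06000 = 0.977453
r = 0.977453 − 1 = -2.2547%, i.e. -0.02255.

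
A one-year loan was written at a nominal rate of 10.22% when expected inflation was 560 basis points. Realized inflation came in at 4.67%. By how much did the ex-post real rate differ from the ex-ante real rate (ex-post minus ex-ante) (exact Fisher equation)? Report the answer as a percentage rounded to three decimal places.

0.927%

Ex-ante: (1 + 0.1022)/(1 + 0.0560) − 1 = 4.3750%
Ex-post: (1 + 0.1022)/(1 + 0.0467) − 1 = 5.3024%
Difference (ex-post − ex-ante) = 0.9274% → 0.927%.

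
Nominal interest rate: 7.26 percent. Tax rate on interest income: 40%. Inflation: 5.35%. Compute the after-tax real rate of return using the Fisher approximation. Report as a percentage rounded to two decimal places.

After-tax nominal return = 7.26% × (1 − 0.4) = 4.3560%.
r ≈ 4.3560% − 5.35% → -0.99%.

-0.99%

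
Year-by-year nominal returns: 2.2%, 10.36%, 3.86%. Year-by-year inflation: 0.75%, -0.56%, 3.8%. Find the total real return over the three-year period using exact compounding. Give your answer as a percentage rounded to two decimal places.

12.64%

Compound the nominal returns: 1.0220 × 1.1036 × 1.0386 = 1.171415.
Compound inflation: 1.0075 × 0.9944 × 1.0380 = 1.039929.
Deflate: 1.171415 / 1.039929 = 1.126438.
Total real return = 1.126438 − 1 → 12.64%.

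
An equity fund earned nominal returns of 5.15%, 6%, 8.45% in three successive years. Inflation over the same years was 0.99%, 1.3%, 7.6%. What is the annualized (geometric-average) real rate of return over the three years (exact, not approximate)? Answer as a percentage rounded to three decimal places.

3.169%

Compound the nominal returns: 1.0515 × 1.0600 × 1.0845 = 1.20877286.
Compound inflation: 1.0099 × 1.0130 × 1.0760 = 1.10077888.
Deflate: 1.20877286 / 1.10077888 = 1.09810687.
Annualized real rate = 1.09810687^(1/3) − 1 = 3.1688% → 3.169%.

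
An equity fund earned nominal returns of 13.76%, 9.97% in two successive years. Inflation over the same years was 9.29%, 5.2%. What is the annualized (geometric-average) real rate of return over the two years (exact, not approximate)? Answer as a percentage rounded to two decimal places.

Compound the nominal returns: 1.1376 × 1.0997 = 1.25101872.
Compound inflation: 1.0929 × 1.0520 = 1.14973080.
Deflate: 1.25101872 / 1.14973080 = 1.08809707.
Annualized real rate = 1.08809707^(1/2) − 1 = 4.3119% → 4.31%.

4.31%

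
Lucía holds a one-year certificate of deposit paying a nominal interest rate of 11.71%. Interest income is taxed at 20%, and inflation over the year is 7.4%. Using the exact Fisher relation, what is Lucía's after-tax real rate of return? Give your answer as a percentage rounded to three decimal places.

1.832%

After-tax nominal return = 11.71% × (1 − 0.2) = 9.3680%.
1 + r = 1.09368 / 1.07400 = 1.018324
After-tax real rate = 1.018324 − 1 → 1.832%.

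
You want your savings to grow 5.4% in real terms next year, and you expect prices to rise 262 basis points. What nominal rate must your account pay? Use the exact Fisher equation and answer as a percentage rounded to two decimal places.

8.16%

(1 + i) = (1 + r)(1 + π) = 1.05400 × 1.02620 = 1.0816148
i = 1.0816148 − 1, so the required nominal rate is 8.16%.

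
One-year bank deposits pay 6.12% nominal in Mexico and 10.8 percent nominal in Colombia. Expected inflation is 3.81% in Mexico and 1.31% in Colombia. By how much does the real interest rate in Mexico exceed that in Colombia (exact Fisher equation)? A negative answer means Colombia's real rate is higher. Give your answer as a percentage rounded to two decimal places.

-7.14%

Mexico: (1 + 0.0612)/(1 + 0.0381) − 1 = 2.2252%
Colombia: (1 + 0.1080)/(1 + 0.0131) − 1 = 9.3673%
Differential = 2.2252% − 9.3673% = -7.1421% → -7.14%.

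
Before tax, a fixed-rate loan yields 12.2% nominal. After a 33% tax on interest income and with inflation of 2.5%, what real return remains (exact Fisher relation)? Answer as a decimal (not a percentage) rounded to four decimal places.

0.0554

After-tax nominal return = 12.2% × (1 − 0.33) = 8.1740%.
1 + r = 1.08174 / 1.02500 = 1.055356
After-tax real rate = 1.055356 − 1 → 0.0554.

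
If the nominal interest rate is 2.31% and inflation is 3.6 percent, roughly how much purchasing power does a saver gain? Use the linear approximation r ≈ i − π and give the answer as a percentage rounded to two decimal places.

r ≈ i − π = 2.31% − 3.6% = -1.29%.

-1.29%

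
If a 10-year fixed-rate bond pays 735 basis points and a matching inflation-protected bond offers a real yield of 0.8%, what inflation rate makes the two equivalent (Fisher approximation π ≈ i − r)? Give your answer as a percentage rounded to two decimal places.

6.55%

π ≈ i − r = 7.35% − 0.8% → 6.55%.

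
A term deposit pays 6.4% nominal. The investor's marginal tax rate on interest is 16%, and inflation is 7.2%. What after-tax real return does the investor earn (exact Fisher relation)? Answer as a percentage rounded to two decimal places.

After-tax nominal return = 6.4% × (1 − 0.16) = 5.3760%.
1 + r = 1.05376 / 1.07200 = 0.982985
After-tax real rate = 0.982985 − 1 → -1.70%.

-1.70%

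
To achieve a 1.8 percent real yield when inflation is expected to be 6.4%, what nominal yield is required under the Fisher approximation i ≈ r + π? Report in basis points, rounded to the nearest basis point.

i ≈ r + π = 1.8% + 6.4% = 820 basis points.

820 basis points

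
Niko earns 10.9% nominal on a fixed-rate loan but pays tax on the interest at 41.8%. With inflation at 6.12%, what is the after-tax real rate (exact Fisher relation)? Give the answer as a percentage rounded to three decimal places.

0.211%

After-tax nominal return = 10.9% × (1 − 0.418) = 6.3438%.
1 + r = 1.063438 / 1.06120 = 1.002109
After-tax real rate = 1.002109 − 1 → 0.211%.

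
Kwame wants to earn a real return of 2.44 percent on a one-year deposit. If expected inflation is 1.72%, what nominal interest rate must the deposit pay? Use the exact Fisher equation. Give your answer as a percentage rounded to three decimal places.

(1 + i) = (1 + r)(1 + π) = 1.02440 × 1.01720 = 1.04201968
i = 1.04201968 − 1, so the required nominal rate is 4.202%.

4.202%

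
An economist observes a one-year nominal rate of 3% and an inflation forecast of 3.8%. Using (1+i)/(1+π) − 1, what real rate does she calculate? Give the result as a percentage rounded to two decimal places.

1 + r = 1.03000 / 1.03800 = 0.992293
r = 0.992293 − 1 = -0.7707%, i.e. -0.77%.

-0.77%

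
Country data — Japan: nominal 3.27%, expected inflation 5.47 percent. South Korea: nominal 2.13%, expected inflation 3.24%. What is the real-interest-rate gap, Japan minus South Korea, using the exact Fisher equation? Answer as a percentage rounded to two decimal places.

-1.01%

Japan: (1 + 0.0327)/(1 + 0.0547) − 1 = -2.0859%
South Korea: (1 + 0.0213)/(1 + 0.0324) − 1 = -1.0752%
Differential = -2.0859% − (-1.0752%) = -1.0107% → -1.01%.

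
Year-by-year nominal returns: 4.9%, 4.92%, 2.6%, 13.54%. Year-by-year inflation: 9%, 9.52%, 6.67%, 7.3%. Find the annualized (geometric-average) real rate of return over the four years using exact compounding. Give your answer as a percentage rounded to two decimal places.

-1.58%

Nominal growth factor = 1.0490 × 1.0492 × 1.0260 × 1.1354 = 1.28212397
Price-level growth factor = 1.0900 × 1.0952 × 1.0667 × 1.0730 = 1.36634997
Real growth factor = 1.28212397 / 1.36634997 = 0.93835694
Annualized real rate = 0.93835694^(1/4) − 1 = -1.5780% → -1.58%.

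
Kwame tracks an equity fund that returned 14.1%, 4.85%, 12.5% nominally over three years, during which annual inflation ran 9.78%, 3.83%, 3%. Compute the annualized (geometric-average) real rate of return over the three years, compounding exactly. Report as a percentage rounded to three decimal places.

Compound the nominal returns: 1.1410 × 1.0485 × 1.1250 = 1.345880813.
Compound inflation: 1.0978 × 1.0383 × 1.0300 = 1.174041112.
Deflate: 1.345880813 / 1.174041112 = 1.146365999.
Annualized real rate = 1.146365999^(1/3) − 1 = 4.65848% → 4.658%.

4.658%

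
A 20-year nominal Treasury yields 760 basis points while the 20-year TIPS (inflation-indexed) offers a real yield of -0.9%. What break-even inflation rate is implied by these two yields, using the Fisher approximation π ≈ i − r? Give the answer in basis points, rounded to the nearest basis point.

π ≈ i − r = 7.6% − (-0.9%) → 850 basis points.

850 basis points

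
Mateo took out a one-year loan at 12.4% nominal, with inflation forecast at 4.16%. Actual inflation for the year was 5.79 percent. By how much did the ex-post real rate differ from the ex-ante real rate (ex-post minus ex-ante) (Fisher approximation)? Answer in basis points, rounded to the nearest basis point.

Ex-ante: 12.4% − 4.16% = 8.240%
Ex-post: 12.4% − 5.79% = 6.610%
Difference (ex-post − ex-ante) = -1.6300% → -163 basis points.

-163 basis points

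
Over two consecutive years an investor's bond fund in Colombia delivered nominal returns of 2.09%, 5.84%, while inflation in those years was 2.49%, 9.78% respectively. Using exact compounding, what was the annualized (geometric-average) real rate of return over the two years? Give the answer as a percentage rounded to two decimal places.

-2.00%

Nominal growth factor = 1.0209 × 1.0584 = 1.08052056
Price-level growth factor = 1.0249 × 1.0978 = 1.12513522
Real growth factor = 1.08052056 / 1.12513522 = 0.96034729
Annualized real rate = 0.96034729^(1/2) − 1 = -2.0027% → -2.00%.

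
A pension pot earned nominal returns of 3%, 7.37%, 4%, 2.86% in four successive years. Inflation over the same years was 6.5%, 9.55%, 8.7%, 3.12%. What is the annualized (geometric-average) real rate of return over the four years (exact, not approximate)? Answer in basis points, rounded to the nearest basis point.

-247 basis points

Nominal growth factor = 1.0300 × 1.0737 × 1.0400 × 1.0286 = 1.18304166
Price-level growth factor = 1.0650 × 1.0955 × 1.0870 × 1.0312 = 1.30777924
Real growth factor = 1.18304166 / 1.30777924 = 0.90461878
Annualized real rate = 0.90461878^(1/4) − 1 = -2.4749% → -247 basis points.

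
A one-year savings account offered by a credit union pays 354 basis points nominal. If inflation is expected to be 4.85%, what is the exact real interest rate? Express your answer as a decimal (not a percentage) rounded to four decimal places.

-0.0125

By the Fisher identity, 1 + r = (1 + i)/(1 + π).
1 + r = 1.03540 / 1.04850 = 0.987506
r = 0.987506 − 1 = -1.2494%, i.e. -0.0125.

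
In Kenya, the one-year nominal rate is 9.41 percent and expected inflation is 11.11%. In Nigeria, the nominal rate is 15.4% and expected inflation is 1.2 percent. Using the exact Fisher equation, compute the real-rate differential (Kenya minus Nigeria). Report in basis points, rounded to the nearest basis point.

-1556 basis points

Kenya: (1 + 0.0941)/(1 + 0.1111) − 1 = -1.5300%
Nigeria: (1 + 0.1540)/(1 + 0.0120) − 1 = 14.0316%
Differential = -1.5300% − 14.0316% = -15.5616% → -1556 basis points.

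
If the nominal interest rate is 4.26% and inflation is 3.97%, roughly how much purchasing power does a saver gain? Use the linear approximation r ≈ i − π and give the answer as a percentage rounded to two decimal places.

0.29%

r ≈ i − π = 4.26% − 3.97% = 0.29%.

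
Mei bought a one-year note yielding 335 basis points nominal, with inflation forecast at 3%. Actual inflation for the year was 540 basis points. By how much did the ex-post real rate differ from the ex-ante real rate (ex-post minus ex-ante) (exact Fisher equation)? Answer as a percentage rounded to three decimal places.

-2.285%

Ex-ante: (1 + 0.0335)/(1 + 0.0300) − 1 = 0.3398%
Ex-post: (1 + 0.0335)/(1 + 0.0540) − 1 = -1.9450%
Difference (ex-post − ex-ante) = -2.2848% → -2.285%.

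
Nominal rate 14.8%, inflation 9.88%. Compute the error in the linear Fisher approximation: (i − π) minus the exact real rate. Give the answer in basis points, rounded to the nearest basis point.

44 basis points

Approximate: r ≈ 14.800% − 9.880% = 4.9200%
Exact: (1 + 0.1480)/(1 + 0.0988) − 1 = 4.4776%
Error = 4.9200% − 4.4776% = 0.4424% → 44 basis points.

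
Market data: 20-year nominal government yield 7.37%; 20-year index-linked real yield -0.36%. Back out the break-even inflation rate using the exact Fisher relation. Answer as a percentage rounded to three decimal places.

7.758%

(1 + π) = (1 + i)/(1 + r) = 1.07370 / 0.99640 = 1.077579
Break-even inflation = 1.077579 − 1 → 7.758%.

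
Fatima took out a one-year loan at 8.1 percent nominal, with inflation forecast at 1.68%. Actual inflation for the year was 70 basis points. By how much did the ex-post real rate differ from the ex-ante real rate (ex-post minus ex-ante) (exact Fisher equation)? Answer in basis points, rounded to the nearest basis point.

103 basis points

Ex-ante: (1 + 0.0810)/(1 + 0.0168) − 1 = 6.3139%
Ex-post: (1 + 0.0810)/(1 + 0.0070) − 1 = 7.3486%
Difference (ex-post − ex-ante) = 1.0346% → 103 basis points.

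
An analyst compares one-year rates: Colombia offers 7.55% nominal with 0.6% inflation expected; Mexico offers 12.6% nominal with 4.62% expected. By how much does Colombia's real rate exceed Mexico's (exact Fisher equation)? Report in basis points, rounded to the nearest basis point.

Colombia: (1 + 0.0755)/(1 + 0.0060) − 1 = 6.9085%
Mexico: (1 + 0.1260)/(1 + 0.0462) − 1 = 7.6276%
Differential = 6.9085% − 7.6276% = -0.7191% → -72 basis points.

-72 basis points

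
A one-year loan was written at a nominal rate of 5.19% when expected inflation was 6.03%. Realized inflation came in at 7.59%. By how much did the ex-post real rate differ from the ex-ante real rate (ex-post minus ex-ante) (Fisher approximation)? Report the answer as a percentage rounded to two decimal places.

-1.56%

Ex-ante: 5.19% − 6.03% = -0.840%
Ex-post: 5.19% − 7.59% = -2.400%
Difference (ex-post − ex-ante) = -1.5600% → -1.56%.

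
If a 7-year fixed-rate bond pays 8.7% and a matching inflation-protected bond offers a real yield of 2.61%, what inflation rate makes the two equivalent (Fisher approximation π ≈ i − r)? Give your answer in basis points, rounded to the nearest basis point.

π ≈ i − r = 8.7% − 2.61% → 609 basis points.

609 basis points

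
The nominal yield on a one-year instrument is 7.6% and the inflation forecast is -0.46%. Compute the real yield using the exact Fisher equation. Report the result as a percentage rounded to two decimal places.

1 + r = 1.07600 / 0.99540 = 1.080972
r = 1.080972 − 1 = 8.0972%, i.e. 8.10%.

8.10%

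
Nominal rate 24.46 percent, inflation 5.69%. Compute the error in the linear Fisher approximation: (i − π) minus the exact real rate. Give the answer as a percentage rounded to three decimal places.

Approximate: r ≈ 24.460% − 5.690% = 18.7700%
Exact: (1 + 0.2446)/(1 + 0.0569) − 1 = 17.75949%
Error = 18.7700% − 17.75949% = 1.01051% → 1.011%.

1.011%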